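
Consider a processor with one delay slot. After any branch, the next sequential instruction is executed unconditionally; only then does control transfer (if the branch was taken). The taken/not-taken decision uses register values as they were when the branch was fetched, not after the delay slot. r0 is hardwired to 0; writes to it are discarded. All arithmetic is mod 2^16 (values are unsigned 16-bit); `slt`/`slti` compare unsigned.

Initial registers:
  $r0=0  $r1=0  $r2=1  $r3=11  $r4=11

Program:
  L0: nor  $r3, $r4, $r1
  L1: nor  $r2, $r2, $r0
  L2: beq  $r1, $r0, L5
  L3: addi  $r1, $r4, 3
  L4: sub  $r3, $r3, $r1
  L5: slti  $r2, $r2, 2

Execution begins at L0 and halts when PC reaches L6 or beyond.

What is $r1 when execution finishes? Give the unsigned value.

[0] nor  $r3, $r4, $r1  →  {$r0:0, $r1:0, $r2:1, $r3:65524, $r4:11}
[1] nor  $r2, $r2, $r0  →  {$r0:0, $r1:0, $r2:65534, $r3:65524, $r4:11}
[2] beq  $r1, $r0, L5  →  {$r0:0, $r1:0, $r2:65534, $r3:65524, $r4:11}  ⟨branch taken⟩
[3] addi  $r1, $r4, 3  →  {$r0:0, $r1:14, $r2:65534, $r3:65524, $r4:11}
[5] slti  $r2, $r2, 2  →  {$r0:0, $r1:14, $r2:0, $r3:65524, $r4:11}

14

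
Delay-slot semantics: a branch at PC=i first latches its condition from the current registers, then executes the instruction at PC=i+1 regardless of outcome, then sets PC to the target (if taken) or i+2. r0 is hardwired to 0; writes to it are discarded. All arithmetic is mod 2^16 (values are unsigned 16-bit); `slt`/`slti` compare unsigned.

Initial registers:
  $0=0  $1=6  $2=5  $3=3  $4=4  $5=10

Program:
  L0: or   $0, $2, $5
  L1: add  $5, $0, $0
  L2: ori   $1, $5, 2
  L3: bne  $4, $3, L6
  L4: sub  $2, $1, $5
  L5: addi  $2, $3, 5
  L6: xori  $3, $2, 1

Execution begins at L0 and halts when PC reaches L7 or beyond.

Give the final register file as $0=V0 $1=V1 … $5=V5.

PC=0  or   $0, $2, $5        | $0=0 $1=6 $2=5 $3=3 $4=4 $5=10
PC=1  add  $5, $0, $0        | $0=0 $1=6 $2=5 $3=3 $4=4 $5=0
PC=2  ori   $1, $5, 2        | $0=0 $1=2 $2=5 $3=3 $4=4 $5=0
PC=3  bne  $4, $3, L6        | $0=0 $1=2 $2=5 $3=3 $4=4 $5=0  [TAKEN]
PC=4  sub  $2, $1, $5        | $0=0 $1=2 $2=2 $3=3 $4=4 $5=0
PC=6  xori  $3, $2, 1        | $0=0 $1=2 $2=2 $3=3 $4=4 $5=0

$0=0 $1=2 $2=2 $3=3 $4=4 $5=0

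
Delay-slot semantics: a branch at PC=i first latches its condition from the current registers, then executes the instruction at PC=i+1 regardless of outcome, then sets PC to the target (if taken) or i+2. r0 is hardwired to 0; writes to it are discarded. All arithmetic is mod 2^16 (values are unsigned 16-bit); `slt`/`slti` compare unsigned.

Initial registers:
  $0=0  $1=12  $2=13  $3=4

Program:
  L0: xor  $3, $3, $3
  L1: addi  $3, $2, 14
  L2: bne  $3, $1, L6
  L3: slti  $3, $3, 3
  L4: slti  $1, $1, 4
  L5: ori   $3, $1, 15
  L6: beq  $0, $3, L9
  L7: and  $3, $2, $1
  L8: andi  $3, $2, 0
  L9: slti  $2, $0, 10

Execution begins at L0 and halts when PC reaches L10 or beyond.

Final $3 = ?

#0 xor  $3, $3, $3 ; 0/12/13/0
#1 addi  $3, $2, 14 ; 0/12/13/27
#2 bne  $3, $1, L6 ; 0/12/13/27 ; →target
#3 slti  $3, $3, 3 ; 0/12/13/0
#6 beq  $0, $3, L9 ; 0/12/13/0 ; →target
#7 and  $3, $2, $1 ; 0/12/13/12
#9 slti  $2, $0, 10 ; 0/12/1/12

12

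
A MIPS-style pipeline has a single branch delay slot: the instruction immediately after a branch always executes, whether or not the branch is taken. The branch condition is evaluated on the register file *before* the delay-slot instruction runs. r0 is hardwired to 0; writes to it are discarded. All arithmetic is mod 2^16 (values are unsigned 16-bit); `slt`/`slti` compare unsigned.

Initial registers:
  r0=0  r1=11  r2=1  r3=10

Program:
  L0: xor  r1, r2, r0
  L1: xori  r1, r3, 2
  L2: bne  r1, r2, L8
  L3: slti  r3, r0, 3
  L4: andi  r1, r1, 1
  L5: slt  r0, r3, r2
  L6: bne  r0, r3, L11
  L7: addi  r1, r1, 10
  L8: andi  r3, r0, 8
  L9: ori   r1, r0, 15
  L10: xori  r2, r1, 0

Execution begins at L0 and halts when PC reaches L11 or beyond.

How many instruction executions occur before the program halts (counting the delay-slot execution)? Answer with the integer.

7

PC=0  xor  r1, r2, r0        | r0=0 r1=1 r2=1 r3=10
PC=1  xori  r1, r3, 2        | r0=0 r1=8 r2=1 r3=10
PC=2  bne  r1, r2, L8        | r0=0 r1=8 r2=1 r3=10  [TAKEN]
PC=3  slti  r3, r0, 3        | r0=0 r1=8 r2=1 r3=1
PC=8  andi  r3, r0, 8        | r0=0 r1=8 r2=1 r3=0
PC=9  ori   r1, r0, 15       | r0=0 r1=15 r2=1 r3=0
PC=10 xori  r2, r1, 0        | r0=0 r1=15 r2=15 r3=0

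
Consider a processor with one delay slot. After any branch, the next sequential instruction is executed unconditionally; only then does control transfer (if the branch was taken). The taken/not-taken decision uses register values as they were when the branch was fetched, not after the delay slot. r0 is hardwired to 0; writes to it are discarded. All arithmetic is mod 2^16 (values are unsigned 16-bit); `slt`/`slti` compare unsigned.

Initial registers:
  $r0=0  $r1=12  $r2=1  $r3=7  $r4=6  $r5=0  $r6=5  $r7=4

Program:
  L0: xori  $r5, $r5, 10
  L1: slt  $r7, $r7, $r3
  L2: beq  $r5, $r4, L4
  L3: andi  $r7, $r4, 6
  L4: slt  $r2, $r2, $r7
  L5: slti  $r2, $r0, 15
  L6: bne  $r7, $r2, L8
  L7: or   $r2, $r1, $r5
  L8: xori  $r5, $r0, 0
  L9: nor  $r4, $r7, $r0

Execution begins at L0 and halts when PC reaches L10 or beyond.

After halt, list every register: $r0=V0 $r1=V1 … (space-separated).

  step pc=0: xori  $r5, $r5, 10  regs=(0,12,1,7,6,10,5,4)
  step pc=1: slt  $r7, $r7, $r3  regs=(0,12,1,7,6,10,5,1)
  step pc=2: beq  $r5, $r4, L4  cond=F  regs=(0,12,1,7,6,10,5,1)
  step pc=3: andi  $r7, $r4, 6  regs=(0,12,1,7,6,10,5,6)
  step pc=4: slt  $r2, $r2, $r7  regs=(0,12,1,7,6,10,5,6)
  step pc=5: slti  $r2, $r0, 15  regs=(0,12,1,7,6,10,5,6)
  step pc=6: bne  $r7, $r2, L8  cond=T  regs=(0,12,1,7,6,10,5,6)
  step pc=7: or   $r2, $r1, $r5  regs=(0,12,14,7,6,10,5,6)
  step pc=8: xori  $r5, $r0, 0  regs=(0,12,14,7,6,0,5,6)
  step pc=9: nor  $r4, $r7, $r0  regs=(0,12,14,7,65529,0,5,6)

$r0=0 $r1=12 $r2=14 $r3=7 $r4=65529 $r5=0 $r6=5 $r7=6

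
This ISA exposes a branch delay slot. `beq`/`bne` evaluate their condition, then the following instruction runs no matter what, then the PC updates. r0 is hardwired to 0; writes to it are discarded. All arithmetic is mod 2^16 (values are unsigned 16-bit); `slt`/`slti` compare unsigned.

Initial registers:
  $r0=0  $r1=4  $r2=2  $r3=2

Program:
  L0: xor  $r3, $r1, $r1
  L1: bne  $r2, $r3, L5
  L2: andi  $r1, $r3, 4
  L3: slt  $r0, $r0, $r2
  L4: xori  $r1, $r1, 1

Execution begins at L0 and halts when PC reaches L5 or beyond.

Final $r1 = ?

#0 xor  $r3, $r1, $r1 ; 0/4/2/0
#1 bne  $r2, $r3, L5 ; 0/4/2/0 ; →target
#2 andi  $r1, $r3, 4 ; 0/0/2/0

0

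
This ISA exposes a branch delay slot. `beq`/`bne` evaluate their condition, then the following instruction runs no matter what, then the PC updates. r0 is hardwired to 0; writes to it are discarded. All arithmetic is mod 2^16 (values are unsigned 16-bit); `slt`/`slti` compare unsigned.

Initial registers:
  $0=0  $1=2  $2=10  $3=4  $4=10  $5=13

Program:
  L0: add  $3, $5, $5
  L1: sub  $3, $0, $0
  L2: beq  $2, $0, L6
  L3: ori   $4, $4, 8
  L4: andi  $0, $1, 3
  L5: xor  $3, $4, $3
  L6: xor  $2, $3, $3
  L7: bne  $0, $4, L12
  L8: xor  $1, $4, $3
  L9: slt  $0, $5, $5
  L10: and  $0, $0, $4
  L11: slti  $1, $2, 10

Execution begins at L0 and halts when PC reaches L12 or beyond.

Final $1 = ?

PC=0  add  $3, $5, $5        | $0=0 $1=2 $2=10 $3=26 $4=10 $5=13
PC=1  sub  $3, $0, $0        | $0=0 $1=2 $2=10 $3=0 $4=10 $5=13
PC=2  beq  $2, $0, L6        | $0=0 $1=2 $2=10 $3=0 $4=10 $5=13  [not taken]
PC=3  ori   $4, $4, 8        | $0=0 $1=2 $2=10 $3=0 $4=10 $5=13
PC=4  andi  $0, $1, 3        | $0=0 $1=2 $2=10 $3=0 $4=10 $5=13
PC=5  xor  $3, $4, $3        | $0=0 $1=2 $2=10 $3=10 $4=10 $5=13
PC=6  xor  $2, $3, $3        | $0=0 $1=2 $2=0 $3=10 $4=10 $5=13
PC=7  bne  $0, $4, L12       | $0=0 $1=2 $2=0 $3=10 $4=10 $5=13  [TAKEN]
PC=8  xor  $1, $4, $3        | $0=0 $1=0 $2=0 $3=10 $4=10 $5=13

0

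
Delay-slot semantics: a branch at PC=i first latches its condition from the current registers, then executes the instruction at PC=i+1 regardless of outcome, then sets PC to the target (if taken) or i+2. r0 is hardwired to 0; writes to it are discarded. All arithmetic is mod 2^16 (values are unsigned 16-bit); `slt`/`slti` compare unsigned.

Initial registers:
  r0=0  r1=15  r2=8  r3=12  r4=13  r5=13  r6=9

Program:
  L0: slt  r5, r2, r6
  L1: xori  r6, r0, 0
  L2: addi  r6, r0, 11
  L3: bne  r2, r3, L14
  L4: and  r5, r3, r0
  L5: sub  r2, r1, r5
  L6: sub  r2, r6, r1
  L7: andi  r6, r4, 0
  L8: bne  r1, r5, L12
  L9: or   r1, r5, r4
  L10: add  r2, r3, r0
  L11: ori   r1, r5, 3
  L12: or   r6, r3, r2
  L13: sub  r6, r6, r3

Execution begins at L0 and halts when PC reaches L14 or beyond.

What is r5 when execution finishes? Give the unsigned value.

0

  step pc=0: slt  r5, r2, r6  regs=(0,15,8,12,13,1,9)
  step pc=1: xori  r6, r0, 0  regs=(0,15,8,12,13,1,0)
  step pc=2: addi  r6, r0, 11  regs=(0,15,8,12,13,1,11)
  step pc=3: bne  r2, r3, L14  cond=T  regs=(0,15,8,12,13,1,11)
  step pc=4: and  r5, r3, r0  regs=(0,15,8,12,13,0,11)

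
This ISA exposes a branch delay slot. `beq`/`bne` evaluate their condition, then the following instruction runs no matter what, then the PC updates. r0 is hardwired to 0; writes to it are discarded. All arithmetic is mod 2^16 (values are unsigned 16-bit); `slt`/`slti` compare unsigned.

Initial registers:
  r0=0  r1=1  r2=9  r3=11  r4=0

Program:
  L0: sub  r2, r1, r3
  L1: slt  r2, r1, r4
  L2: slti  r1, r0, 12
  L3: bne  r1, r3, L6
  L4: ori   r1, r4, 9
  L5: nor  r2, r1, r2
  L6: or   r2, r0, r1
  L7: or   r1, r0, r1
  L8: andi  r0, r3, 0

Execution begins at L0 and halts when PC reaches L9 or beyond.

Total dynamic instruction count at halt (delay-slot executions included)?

#0 sub  r2, r1, r3 ; 0/1/65526/11/0
#1 slt  r2, r1, r4 ; 0/1/0/11/0
#2 slti  r1, r0, 12 ; 0/1/0/11/0
#3 bne  r1, r3, L6 ; 0/1/0/11/0 ; →target
#4 ori   r1, r4, 9 ; 0/9/0/11/0
#6 or   r2, r0, r1 ; 0/9/9/11/0
#7 or   r1, r0, r1 ; 0/9/9/11/0
#8 andi  r0, r3, 0 ; 0/9/9/11/0

8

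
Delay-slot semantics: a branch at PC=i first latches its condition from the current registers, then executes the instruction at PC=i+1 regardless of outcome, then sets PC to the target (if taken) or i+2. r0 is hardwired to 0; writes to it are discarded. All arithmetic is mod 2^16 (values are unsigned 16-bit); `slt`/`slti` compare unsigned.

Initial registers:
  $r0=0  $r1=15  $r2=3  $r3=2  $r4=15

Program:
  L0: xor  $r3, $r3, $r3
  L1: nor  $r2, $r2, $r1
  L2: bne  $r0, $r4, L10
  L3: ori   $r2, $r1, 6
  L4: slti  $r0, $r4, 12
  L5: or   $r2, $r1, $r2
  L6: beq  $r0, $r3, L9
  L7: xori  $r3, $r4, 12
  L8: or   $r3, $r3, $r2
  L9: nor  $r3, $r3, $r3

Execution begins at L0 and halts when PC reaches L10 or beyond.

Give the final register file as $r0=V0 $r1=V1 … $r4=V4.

$r0=0 $r1=15 $r2=15 $r3=0 $r4=15

[0] xor  $r3, $r3, $r3  →  {$r0:0, $r1:15, $r2:3, $r3:0, $r4:15}
[1] nor  $r2, $r2, $r1  →  {$r0:0, $r1:15, $r2:65520, $r3:0, $r4:15}
[2] bne  $r0, $r4, L10  →  {$r0:0, $r1:15, $r2:65520, $r3:0, $r4:15}  ⟨branch taken⟩
[3] ori   $r2, $r1, 6  →  {$r0:0, $r1:15, $r2:15, $r3:0, $r4:15}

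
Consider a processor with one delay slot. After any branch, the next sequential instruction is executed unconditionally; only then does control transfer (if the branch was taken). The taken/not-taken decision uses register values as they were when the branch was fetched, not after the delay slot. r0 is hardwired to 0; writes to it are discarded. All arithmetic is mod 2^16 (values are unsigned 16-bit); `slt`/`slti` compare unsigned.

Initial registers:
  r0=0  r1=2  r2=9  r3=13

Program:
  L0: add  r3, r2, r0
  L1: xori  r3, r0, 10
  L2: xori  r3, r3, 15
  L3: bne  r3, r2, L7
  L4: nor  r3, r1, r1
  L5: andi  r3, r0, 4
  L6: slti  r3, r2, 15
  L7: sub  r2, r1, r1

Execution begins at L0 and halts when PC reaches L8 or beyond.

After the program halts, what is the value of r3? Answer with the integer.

  step pc=0: add  r3, r2, r0  regs=(0,2,9,9)
  step pc=1: xori  r3, r0, 10  regs=(0,2,9,10)
  step pc=2: xori  r3, r3, 15  regs=(0,2,9,5)
  step pc=3: bne  r3, r2, L7  cond=T  regs=(0,2,9,5)
  step pc=4: nor  r3, r1, r1  regs=(0,2,9,65533)
  step pc=7: sub  r2, r1, r1  regs=(0,2,0,65533)

65533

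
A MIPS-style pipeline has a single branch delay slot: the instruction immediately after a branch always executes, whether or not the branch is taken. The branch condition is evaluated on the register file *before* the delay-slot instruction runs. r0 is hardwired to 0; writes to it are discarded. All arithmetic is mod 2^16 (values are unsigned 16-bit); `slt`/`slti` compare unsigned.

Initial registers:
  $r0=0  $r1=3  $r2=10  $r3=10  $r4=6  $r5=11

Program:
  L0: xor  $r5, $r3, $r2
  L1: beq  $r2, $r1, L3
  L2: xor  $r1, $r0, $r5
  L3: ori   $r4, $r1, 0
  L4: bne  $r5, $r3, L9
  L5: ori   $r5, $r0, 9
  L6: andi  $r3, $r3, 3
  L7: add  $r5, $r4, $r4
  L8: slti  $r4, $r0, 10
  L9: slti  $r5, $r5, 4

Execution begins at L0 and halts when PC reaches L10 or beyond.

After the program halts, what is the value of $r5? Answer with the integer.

0

#0 xor  $r5, $r3, $r2 ; 0/3/10/10/6/0
#1 beq  $r2, $r1, L3 ; 0/3/10/10/6/0 ; →fallthru
#2 xor  $r1, $r0, $r5 ; 0/0/10/10/6/0
#3 ori   $r4, $r1, 0 ; 0/0/10/10/0/0
#4 bne  $r5, $r3, L9 ; 0/0/10/10/0/0 ; →target
#5 ori   $r5, $r0, 9 ; 0/0/10/10/0/9
#9 slti  $r5, $r5, 4 ; 0/0/10/10/0/0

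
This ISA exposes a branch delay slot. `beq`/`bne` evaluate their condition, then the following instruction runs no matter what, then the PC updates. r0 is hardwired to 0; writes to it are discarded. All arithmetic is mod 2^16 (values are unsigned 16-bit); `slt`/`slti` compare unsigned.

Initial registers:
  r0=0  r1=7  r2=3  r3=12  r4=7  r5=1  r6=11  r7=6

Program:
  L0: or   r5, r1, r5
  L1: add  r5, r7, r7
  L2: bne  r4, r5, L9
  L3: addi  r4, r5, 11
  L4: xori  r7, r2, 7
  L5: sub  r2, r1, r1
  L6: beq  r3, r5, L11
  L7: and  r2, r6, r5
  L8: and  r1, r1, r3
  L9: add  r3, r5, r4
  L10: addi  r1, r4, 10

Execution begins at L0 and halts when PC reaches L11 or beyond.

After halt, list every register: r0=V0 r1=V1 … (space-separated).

PC=0  or   r5, r1, r5        | r0=0 r1=7 r2=3 r3=12 r4=7 r5=7 r6=11 r7=6
PC=1  add  r5, r7, r7        | r0=0 r1=7 r2=3 r3=12 r4=7 r5=12 r6=11 r7=6
PC=2  bne  r4, r5, L9        | r0=0 r1=7 r2=3 r3=12 r4=7 r5=12 r6=11 r7=6  [TAKEN]
PC=3  addi  r4, r5, 11       | r0=0 r1=7 r2=3 r3=12 r4=23 r5=12 r6=11 r7=6
PC=9  add  r3, r5, r4        | r0=0 r1=7 r2=3 r3=35 r4=23 r5=12 r6=11 r7=6
PC=10 addi  r1, r4, 10       | r0=0 r1=33 r2=3 r3=35 r4=23 r5=12 r6=11 r7=6

r0=0 r1=33 r2=3 r3=35 r4=23 r5=12 r6=11 r7=6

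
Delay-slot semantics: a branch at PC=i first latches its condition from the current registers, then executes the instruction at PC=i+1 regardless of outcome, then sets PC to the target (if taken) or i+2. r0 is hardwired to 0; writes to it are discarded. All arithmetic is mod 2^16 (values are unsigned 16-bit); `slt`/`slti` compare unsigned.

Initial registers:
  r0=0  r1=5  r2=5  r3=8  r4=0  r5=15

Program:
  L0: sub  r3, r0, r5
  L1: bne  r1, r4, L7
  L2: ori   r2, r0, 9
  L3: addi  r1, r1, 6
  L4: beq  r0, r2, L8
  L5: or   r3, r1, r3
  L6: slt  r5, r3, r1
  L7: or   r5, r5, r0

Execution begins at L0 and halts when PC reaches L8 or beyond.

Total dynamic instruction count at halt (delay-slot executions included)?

#0 sub  r3, r0, r5 ; 0/5/5/65521/0/15
#1 bne  r1, r4, L7 ; 0/5/5/65521/0/15 ; →target
#2 ori   r2, r0, 9 ; 0/5/9/65521/0/15
#7 or   r5, r5, r0 ; 0/5/9/65521/0/15

4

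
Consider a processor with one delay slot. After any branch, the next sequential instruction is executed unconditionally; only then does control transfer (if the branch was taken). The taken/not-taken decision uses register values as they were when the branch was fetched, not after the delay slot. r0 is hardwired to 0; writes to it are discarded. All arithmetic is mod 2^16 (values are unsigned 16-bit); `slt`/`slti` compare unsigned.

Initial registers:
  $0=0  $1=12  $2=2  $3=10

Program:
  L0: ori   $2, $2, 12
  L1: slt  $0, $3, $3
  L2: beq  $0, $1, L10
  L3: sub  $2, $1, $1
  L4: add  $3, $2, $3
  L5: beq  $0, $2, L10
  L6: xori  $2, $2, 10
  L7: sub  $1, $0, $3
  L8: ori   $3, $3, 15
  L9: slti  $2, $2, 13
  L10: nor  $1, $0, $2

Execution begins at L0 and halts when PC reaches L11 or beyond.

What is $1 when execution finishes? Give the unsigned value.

  step pc=0: ori   $2, $2, 12  regs=(0,12,14,10)
  step pc=1: slt  $0, $3, $3  regs=(0,12,14,10)
  step pc=2: beq  $0, $1, L10  cond=F  regs=(0,12,14,10)
  step pc=3: sub  $2, $1, $1  regs=(0,12,0,10)
  step pc=4: add  $3, $2, $3  regs=(0,12,0,10)
  step pc=5: beq  $0, $2, L10  cond=T  regs=(0,12,0,10)
  step pc=6: xori  $2, $2, 10  regs=(0,12,10,10)
  step pc=10: nor  $1, $0, $2  regs=(0,65525,10,10)

65525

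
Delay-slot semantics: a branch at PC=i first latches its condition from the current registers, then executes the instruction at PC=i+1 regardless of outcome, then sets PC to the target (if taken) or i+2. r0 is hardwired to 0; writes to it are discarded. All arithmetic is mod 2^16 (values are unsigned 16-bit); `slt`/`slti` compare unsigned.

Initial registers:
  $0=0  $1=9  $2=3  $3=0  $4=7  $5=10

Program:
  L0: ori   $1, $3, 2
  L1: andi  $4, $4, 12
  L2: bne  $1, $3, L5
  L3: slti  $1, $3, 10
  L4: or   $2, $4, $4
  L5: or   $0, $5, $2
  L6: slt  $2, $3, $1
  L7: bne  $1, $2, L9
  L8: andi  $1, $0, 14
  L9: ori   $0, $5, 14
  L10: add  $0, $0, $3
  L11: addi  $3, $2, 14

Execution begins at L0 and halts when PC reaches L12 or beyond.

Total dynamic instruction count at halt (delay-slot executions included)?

PC=0  ori   $1, $3, 2        | $0=0 $1=2 $2=3 $3=0 $4=7 $5=10
PC=1  andi  $4, $4, 12       | $0=0 $1=2 $2=3 $3=0 $4=4 $5=10
PC=2  bne  $1, $3, L5        | $0=0 $1=2 $2=3 $3=0 $4=4 $5=10  [TAKEN]
PC=3  slti  $1, $3, 10       | $0=0 $1=1 $2=3 $3=0 $4=4 $5=10
PC=5  or   $0, $5, $2        | $0=0 $1=1 $2=3 $3=0 $4=4 $5=10
PC=6  slt  $2, $3, $1        | $0=0 $1=1 $2=1 $3=0 $4=4 $5=10
PC=7  bne  $1, $2, L9        | $0=0 $1=1 $2=1 $3=0 $4=4 $5=10  [not taken]
PC=8  andi  $1, $0, 14       | $0=0 $1=0 $2=1 $3=0 $4=4 $5=10
PC=9  ori   $0, $5, 14       | $0=0 $1=0 $2=1 $3=0 $4=4 $5=10
PC=10 add  $0, $0, $3        | $0=0 $1=0 $2=1 $3=0 $4=4 $5=10
PC=11 addi  $3, $2, 14       | $0=0 $1=0 $2=1 $3=15 $4=4 $5=10

11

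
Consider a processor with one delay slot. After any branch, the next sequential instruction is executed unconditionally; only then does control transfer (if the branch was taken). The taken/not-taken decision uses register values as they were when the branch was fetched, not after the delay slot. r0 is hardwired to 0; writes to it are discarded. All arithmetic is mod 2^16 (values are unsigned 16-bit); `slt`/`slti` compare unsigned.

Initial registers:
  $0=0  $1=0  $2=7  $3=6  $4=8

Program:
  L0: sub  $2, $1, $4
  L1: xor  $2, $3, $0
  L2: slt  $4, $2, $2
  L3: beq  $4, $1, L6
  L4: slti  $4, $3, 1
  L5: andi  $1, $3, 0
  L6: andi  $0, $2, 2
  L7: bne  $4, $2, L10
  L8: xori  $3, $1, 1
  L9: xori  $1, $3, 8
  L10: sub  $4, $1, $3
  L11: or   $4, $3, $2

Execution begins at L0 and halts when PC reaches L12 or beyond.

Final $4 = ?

  step pc=0: sub  $2, $1, $4  regs=(0,0,65528,6,8)
  step pc=1: xor  $2, $3, $0  regs=(0,0,6,6,8)
  step pc=2: slt  $4, $2, $2  regs=(0,0,6,6,0)
  step pc=3: beq  $4, $1, L6  cond=T  regs=(0,0,6,6,0)
  step pc=4: slti  $4, $3, 1  regs=(0,0,6,6,0)
  step pc=6: andi  $0, $2, 2  regs=(0,0,6,6,0)
  step pc=7: bne  $4, $2, L10  cond=T  regs=(0,0,6,6,0)
  step pc=8: xori  $3, $1, 1  regs=(0,0,6,1,0)
  step pc=10: sub  $4, $1, $3  regs=(0,0,6,1,65535)
  step pc=11: or   $4, $3, $2  regs=(0,0,6,1,7)

7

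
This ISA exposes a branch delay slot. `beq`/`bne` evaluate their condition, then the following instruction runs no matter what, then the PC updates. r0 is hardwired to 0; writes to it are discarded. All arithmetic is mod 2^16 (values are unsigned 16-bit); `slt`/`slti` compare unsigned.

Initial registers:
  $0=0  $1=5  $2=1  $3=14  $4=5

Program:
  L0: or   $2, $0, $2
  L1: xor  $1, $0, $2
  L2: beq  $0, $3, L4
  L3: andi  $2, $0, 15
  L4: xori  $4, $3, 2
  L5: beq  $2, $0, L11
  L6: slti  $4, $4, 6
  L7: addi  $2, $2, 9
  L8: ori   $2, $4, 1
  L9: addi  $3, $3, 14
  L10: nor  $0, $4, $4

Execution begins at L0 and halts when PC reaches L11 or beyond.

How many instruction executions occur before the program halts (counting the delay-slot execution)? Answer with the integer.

PC=0  or   $2, $0, $2        | $0=0 $1=5 $2=1 $3=14 $4=5
PC=1  xor  $1, $0, $2        | $0=0 $1=1 $2=1 $3=14 $4=5
PC=2  beq  $0, $3, L4        | $0=0 $1=1 $2=1 $3=14 $4=5  [not taken]
PC=3  andi  $2, $0, 15       | $0=0 $1=1 $2=0 $3=14 $4=5
PC=4  xori  $4, $3, 2        | $0=0 $1=1 $2=0 $3=14 $4=12
PC=5  beq  $2, $0, L11       | $0=0 $1=1 $2=0 $3=14 $4=12  [TAKEN]
PC=6  slti  $4, $4, 6        | $0=0 $1=1 $2=0 $3=14 $4=0

7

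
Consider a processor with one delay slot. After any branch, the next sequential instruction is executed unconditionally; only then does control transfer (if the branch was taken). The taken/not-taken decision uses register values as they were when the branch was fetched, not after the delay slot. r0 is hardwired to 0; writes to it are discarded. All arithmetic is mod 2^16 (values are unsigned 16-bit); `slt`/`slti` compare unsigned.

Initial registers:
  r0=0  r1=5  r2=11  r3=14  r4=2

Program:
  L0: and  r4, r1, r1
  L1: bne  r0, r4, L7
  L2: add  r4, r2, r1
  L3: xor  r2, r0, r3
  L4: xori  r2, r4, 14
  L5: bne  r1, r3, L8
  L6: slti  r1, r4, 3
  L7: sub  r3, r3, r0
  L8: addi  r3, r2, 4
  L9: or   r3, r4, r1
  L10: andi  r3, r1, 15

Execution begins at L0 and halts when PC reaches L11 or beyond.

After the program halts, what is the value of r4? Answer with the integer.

16

#0 and  r4, r1, r1 ; 0/5/11/14/5
#1 bne  r0, r4, L7 ; 0/5/11/14/5 ; →target
#2 add  r4, r2, r1 ; 0/5/11/14/16
#7 sub  r3, r3, r0 ; 0/5/11/14/16
#8 addi  r3, r2, 4 ; 0/5/11/15/16
#9 or   r3, r4, r1 ; 0/5/11/21/16
#10 andi  r3, r1, 15 ; 0/5/11/5/16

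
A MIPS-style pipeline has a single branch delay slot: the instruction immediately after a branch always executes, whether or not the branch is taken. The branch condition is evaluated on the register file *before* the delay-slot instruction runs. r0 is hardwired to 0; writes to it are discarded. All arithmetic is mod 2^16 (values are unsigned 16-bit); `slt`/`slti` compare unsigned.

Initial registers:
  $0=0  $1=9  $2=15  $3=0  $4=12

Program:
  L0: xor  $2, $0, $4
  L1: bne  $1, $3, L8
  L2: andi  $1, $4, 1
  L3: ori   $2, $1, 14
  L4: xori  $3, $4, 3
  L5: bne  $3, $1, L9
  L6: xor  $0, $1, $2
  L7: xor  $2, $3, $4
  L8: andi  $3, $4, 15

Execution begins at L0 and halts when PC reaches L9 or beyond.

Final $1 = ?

  step pc=0: xor  $2, $0, $4  regs=(0,9,12,0,12)
  step pc=1: bne  $1, $3, L8  cond=T  regs=(0,9,12,0,12)
  step pc=2: andi  $1, $4, 1  regs=(0,0,12,0,12)
  step pc=8: andi  $3, $4, 15  regs=(0,0,12,12,12)

0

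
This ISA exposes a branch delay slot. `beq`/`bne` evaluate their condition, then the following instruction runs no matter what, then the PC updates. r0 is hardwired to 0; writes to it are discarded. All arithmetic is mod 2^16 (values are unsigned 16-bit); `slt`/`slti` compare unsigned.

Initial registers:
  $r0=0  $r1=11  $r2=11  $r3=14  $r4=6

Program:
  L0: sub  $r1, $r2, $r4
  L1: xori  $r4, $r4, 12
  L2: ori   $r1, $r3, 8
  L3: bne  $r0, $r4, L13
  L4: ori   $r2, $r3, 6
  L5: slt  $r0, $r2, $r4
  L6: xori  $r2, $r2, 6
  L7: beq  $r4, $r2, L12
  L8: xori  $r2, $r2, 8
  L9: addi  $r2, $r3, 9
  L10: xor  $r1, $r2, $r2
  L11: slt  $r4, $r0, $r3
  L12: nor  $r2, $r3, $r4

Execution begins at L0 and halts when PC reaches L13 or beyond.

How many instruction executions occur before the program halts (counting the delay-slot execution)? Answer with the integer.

5

#0 sub  $r1, $r2, $r4 ; 0/5/11/14/6
#1 xori  $r4, $r4, 12 ; 0/5/11/14/10
#2 ori   $r1, $r3, 8 ; 0/14/11/14/10
#3 bne  $r0, $r4, L13 ; 0/14/11/14/10 ; →target
#4 ori   $r2, $r3, 6 ; 0/14/14/14/10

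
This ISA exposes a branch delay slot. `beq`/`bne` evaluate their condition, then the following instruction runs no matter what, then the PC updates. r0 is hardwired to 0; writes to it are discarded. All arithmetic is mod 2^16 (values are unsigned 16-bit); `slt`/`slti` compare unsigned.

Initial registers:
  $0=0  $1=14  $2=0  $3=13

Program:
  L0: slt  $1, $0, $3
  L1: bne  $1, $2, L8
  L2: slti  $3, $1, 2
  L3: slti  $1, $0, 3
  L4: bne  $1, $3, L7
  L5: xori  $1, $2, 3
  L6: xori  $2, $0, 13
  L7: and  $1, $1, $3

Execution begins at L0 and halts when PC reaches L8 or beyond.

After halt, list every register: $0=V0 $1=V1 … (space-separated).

$0=0 $1=1 $2=0 $3=1

#0 slt  $1, $0, $3 ; 0/1/0/13
#1 bne  $1, $2, L8 ; 0/1/0/13 ; →target
#2 slti  $3, $1, 2 ; 0/1/0/1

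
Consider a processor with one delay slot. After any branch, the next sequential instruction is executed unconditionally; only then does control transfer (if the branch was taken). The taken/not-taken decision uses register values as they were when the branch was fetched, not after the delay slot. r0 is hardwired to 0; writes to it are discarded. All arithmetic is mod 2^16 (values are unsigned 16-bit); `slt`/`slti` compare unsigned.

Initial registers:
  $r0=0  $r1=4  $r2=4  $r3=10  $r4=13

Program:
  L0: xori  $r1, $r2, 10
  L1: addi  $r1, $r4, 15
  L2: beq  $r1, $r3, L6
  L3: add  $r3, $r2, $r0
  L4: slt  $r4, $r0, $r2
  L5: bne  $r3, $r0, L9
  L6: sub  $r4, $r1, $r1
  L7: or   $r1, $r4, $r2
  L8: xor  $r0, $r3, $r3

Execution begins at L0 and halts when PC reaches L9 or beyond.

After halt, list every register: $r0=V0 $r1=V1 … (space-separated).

$r0=0 $r1=28 $r2=4 $r3=4 $r4=0

#0 xori  $r1, $r2, 10 ; 0/14/4/10/13
#1 addi  $r1, $r4, 15 ; 0/28/4/10/13
#2 beq  $r1, $r3, L6 ; 0/28/4/10/13 ; →fallthru
#3 add  $r3, $r2, $r0 ; 0/28/4/4/13
#4 slt  $r4, $r0, $r2 ; 0/28/4/4/1
#5 bne  $r3, $r0, L9 ; 0/28/4/4/1 ; →target
#6 sub  $r4, $r1, $r1 ; 0/28/4/4/0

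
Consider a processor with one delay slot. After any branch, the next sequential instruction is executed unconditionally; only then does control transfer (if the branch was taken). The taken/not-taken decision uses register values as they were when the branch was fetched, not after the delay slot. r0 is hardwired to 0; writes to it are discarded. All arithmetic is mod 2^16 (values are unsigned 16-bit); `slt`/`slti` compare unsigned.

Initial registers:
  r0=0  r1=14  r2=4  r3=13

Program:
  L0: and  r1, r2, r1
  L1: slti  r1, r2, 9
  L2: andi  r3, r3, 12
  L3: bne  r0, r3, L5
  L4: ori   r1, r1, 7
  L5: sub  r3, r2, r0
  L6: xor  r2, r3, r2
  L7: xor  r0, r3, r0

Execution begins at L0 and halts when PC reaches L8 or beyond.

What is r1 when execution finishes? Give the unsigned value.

[0] and  r1, r2, r1  →  {r0:0, r1:4, r2:4, r3:13}
[1] slti  r1, r2, 9  →  {r0:0, r1:1, r2:4, r3:13}
[2] andi  r3, r3, 12  →  {r0:0, r1:1, r2:4, r3:12}
[3] bne  r0, r3, L5  →  {r0:0, r1:1, r2:4, r3:12}  ⟨branch taken⟩
[4] ori   r1, r1, 7  →  {r0:0, r1:7, r2:4, r3:12}
[5] sub  r3, r2, r0  →  {r0:0, r1:7, r2:4, r3:4}
[6] xor  r2, r3, r2  →  {r0:0, r1:7, r2:0, r3:4}
[7] xor  r0, r3, r0  →  {r0:0, r1:7, r2:0, r3:4}

7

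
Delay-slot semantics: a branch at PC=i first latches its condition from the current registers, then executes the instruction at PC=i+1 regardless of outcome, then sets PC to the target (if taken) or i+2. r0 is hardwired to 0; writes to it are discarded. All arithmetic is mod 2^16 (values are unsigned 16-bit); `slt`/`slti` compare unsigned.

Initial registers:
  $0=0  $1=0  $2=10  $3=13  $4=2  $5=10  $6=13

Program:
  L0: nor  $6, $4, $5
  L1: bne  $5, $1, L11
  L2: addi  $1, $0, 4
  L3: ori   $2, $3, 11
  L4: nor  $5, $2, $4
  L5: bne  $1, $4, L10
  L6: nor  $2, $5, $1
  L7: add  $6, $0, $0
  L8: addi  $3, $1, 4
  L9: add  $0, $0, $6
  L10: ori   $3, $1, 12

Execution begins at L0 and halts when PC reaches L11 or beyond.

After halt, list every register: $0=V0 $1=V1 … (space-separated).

$0=0 $1=4 $2=10 $3=13 $4=2 $5=10 $6=65525

[0] nor  $6, $4, $5  →  {$0:0, $1:0, $2:10, $3:13, $4:2, $5:10, $6:65525}
[1] bne  $5, $1, L11  →  {$0:0, $1:0, $2:10, $3:13, $4:2, $5:10, $6:65525}  ⟨branch taken⟩
[2] addi  $1, $0, 4  →  {$0:0, $1:4, $2:10, $3:13, $4:2, $5:10, $6:65525}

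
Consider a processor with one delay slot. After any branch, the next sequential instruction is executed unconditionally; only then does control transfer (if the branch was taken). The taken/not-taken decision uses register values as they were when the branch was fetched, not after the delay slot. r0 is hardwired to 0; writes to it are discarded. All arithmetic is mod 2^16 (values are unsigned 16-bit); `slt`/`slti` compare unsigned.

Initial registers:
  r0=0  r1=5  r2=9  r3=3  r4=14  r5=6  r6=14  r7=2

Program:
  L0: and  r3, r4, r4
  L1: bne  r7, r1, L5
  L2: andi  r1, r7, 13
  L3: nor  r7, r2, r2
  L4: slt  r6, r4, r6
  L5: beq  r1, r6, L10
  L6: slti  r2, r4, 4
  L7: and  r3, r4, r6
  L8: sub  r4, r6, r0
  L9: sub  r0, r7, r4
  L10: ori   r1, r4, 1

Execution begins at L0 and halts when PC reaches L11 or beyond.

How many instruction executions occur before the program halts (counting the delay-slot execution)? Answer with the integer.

9

#0 and  r3, r4, r4 ; 0/5/9/14/14/6/14/2
#1 bne  r7, r1, L5 ; 0/5/9/14/14/6/14/2 ; →target
#2 andi  r1, r7, 13 ; 0/0/9/14/14/6/14/2
#5 beq  r1, r6, L10 ; 0/0/9/14/14/6/14/2 ; →fallthru
#6 slti  r2, r4, 4 ; 0/0/0/14/14/6/14/2
#7 and  r3, r4, r6 ; 0/0/0/14/14/6/14/2
#8 sub  r4, r6, r0 ; 0/0/0/14/14/6/14/2
#9 sub  r0, r7, r4 ; 0/0/0/14/14/6/14/2
#10 ori   r1, r4, 1 ; 0/15/0/14/14/6/14/2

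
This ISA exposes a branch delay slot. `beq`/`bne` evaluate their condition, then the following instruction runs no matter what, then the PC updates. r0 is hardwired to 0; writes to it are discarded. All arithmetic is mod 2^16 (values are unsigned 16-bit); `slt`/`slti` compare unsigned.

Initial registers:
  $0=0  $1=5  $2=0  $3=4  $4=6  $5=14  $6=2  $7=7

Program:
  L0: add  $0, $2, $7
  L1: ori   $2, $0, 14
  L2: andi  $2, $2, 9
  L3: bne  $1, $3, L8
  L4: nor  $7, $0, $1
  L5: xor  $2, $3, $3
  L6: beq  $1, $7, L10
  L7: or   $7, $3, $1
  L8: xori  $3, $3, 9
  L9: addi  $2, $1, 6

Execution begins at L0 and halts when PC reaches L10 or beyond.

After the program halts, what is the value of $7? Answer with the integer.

  step pc=0: add  $0, $2, $7  regs=(0,5,0,4,6,14,2,7)
  step pc=1: ori   $2, $0, 14  regs=(0,5,14,4,6,14,2,7)
  step pc=2: andi  $2, $2, 9  regs=(0,5,8,4,6,14,2,7)
  step pc=3: bne  $1, $3, L8  cond=T  regs=(0,5,8,4,6,14,2,7)
  step pc=4: nor  $7, $0, $1  regs=(0,5,8,4,6,14,2,65530)
  step pc=8: xori  $3, $3, 9  regs=(0,5,8,13,6,14,2,65530)
  step pc=9: addi  $2, $1, 6  regs=(0,5,11,13,6,14,2,65530)

65530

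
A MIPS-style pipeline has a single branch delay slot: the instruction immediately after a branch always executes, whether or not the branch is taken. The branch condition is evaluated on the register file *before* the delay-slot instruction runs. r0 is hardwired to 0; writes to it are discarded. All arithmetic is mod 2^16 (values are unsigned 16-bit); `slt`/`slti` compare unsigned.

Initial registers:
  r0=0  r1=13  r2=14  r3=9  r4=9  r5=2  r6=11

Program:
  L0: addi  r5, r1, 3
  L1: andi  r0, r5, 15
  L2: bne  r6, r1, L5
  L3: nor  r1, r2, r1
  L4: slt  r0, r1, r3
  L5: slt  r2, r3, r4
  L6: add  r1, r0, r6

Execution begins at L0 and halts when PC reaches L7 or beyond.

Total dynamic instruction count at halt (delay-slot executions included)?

6

#0 addi  r5, r1, 3 ; 0/13/14/9/9/16/11
#1 andi  r0, r5, 15 ; 0/13/14/9/9/16/11
#2 bne  r6, r1, L5 ; 0/13/14/9/9/16/11 ; →target
#3 nor  r1, r2, r1 ; 0/65520/14/9/9/16/11
#5 slt  r2, r3, r4 ; 0/65520/0/9/9/16/11
#6 add  r1, r0, r6 ; 0/11/0/9/9/16/11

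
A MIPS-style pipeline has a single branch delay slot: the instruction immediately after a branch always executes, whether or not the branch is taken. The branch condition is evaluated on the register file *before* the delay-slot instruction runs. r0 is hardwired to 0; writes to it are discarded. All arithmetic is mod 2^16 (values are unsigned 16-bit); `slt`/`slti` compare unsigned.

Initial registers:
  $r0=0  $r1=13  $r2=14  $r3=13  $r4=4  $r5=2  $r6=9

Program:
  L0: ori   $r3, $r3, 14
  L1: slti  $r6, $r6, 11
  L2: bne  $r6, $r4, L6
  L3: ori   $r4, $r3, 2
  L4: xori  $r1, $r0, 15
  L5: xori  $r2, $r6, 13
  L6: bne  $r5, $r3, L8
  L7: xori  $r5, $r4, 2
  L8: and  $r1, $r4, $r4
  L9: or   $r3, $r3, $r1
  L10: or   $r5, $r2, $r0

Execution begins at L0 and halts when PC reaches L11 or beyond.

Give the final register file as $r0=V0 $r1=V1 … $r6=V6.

#0 ori   $r3, $r3, 14 ; 0/13/14/15/4/2/9
#1 slti  $r6, $r6, 11 ; 0/13/14/15/4/2/1
#2 bne  $r6, $r4, L6 ; 0/13/14/15/4/2/1 ; →target
#3 ori   $r4, $r3, 2 ; 0/13/14/15/15/2/1
#6 bne  $r5, $r3, L8 ; 0/13/14/15/15/2/1 ; →target
#7 xori  $r5, $r4, 2 ; 0/13/14/15/15/13/1
#8 and  $r1, $r4, $r4 ; 0/15/14/15/15/13/1
#9 or   $r3, $r3, $r1 ; 0/15/14/15/15/13/1
#10 or   $r5, $r2, $r0 ; 0/15/14/15/15/14/1

$r0=0 $r1=15 $r2=14 $r3=15 $r4=15 $r5=14 $r6=1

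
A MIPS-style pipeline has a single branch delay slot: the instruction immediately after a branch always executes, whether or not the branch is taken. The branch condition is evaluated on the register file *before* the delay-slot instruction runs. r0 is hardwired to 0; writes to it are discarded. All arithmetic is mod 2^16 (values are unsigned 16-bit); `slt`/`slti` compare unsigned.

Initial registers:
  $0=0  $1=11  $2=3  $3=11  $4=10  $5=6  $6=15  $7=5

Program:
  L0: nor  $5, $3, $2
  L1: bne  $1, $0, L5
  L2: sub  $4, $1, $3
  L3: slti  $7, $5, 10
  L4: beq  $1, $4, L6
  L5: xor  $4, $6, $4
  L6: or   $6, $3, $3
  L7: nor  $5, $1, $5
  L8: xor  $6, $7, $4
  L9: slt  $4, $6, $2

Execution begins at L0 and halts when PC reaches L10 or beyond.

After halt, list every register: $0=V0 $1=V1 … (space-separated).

$0=0 $1=11 $2=3 $3=11 $4=0 $5=0 $6=10 $7=5

  step pc=0: nor  $5, $3, $2  regs=(0,11,3,11,10,65524,15,5)
  step pc=1: bne  $1, $0, L5  cond=T  regs=(0,11,3,11,10,65524,15,5)
  step pc=2: sub  $4, $1, $3  regs=(0,11,3,11,0,65524,15,5)
  step pc=5: xor  $4, $6, $4  regs=(0,11,3,11,15,65524,15,5)
  step pc=6: or   $6, $3, $3  regs=(0,11,3,11,15,65524,11,5)
  step pc=7: nor  $5, $1, $5  regs=(0,11,3,11,15,0,11,5)
  step pc=8: xor  $6, $7, $4  regs=(0,11,3,11,15,0,10,5)
  step pc=9: slt  $4, $6, $2  regs=(0,11,3,11,0,0,10,5)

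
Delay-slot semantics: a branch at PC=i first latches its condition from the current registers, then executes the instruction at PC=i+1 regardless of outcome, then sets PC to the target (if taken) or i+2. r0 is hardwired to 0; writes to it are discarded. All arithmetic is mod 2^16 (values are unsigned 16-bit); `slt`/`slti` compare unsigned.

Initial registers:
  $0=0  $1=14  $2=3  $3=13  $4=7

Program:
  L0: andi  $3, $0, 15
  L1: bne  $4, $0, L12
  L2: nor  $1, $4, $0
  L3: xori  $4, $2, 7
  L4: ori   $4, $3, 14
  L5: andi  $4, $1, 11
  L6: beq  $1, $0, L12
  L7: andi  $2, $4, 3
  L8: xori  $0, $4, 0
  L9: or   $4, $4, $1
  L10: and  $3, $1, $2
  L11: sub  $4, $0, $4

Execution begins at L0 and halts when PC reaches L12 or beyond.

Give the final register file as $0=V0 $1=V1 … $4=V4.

#0 andi  $3, $0, 15 ; 0/14/3/0/7
#1 bne  $4, $0, L12 ; 0/14/3/0/7 ; →target
#2 nor  $1, $4, $0 ; 0/65528/3/0/7

$0=0 $1=65528 $2=3 $3=0 $4=7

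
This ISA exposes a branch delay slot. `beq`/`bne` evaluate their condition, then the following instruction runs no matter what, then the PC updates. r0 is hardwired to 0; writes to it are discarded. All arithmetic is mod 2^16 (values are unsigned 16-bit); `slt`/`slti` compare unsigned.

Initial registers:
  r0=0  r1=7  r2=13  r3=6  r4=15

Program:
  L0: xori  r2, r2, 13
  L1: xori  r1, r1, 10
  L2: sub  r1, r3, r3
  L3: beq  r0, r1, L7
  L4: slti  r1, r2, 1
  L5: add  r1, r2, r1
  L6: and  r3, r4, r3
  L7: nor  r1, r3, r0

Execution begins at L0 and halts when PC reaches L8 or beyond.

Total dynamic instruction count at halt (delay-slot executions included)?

6

  step pc=0: xori  r2, r2, 13  regs=(0,7,0,6,15)
  step pc=1: xori  r1, r1, 10  regs=(0,13,0,6,15)
  step pc=2: sub  r1, r3, r3  regs=(0,0,0,6,15)
  step pc=3: beq  r0, r1, L7  cond=T  regs=(0,0,0,6,15)
  step pc=4: slti  r1, r2, 1  regs=(0,1,0,6,15)
  step pc=7: nor  r1, r3, r0  regs=(0,65529,0,6,15)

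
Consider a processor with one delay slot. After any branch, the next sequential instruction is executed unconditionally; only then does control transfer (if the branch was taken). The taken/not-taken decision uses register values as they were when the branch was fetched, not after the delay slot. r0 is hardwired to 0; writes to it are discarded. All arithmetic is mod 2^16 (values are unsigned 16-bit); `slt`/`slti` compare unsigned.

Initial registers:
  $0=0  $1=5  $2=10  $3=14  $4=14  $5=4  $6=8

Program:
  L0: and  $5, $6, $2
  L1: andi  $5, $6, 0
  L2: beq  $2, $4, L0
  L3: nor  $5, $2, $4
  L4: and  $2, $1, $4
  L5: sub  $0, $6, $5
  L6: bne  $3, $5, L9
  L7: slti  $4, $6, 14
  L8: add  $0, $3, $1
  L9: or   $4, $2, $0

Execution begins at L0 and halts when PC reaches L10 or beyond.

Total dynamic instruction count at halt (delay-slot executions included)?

#0 and  $5, $6, $2 ; 0/5/10/14/14/8/8
#1 andi  $5, $6, 0 ; 0/5/10/14/14/0/8
#2 beq  $2, $4, L0 ; 0/5/10/14/14/0/8 ; →fallthru
#3 nor  $5, $2, $4 ; 0/5/10/14/14/65521/8
#4 and  $2, $1, $4 ; 0/5/4/14/14/65521/8
#5 sub  $0, $6, $5 ; 0/5/4/14/14/65521/8
#6 bne  $3, $5, L9 ; 0/5/4/14/14/65521/8 ; →target
#7 slti  $4, $6, 14 ; 0/5/4/14/1/65521/8
#9 or   $4, $2, $0 ; 0/5/4/14/4/65521/8

9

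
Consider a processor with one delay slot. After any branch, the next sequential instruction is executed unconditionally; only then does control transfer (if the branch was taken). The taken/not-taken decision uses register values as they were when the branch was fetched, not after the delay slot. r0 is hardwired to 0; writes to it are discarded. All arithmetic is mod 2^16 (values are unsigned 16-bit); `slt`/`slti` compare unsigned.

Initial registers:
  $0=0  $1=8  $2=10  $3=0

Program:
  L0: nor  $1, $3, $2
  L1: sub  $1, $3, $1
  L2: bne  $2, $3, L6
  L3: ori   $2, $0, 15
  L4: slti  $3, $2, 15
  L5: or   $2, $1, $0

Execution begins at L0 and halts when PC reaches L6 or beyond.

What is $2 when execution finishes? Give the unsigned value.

[0] nor  $1, $3, $2  →  {$0:0, $1:65525, $2:10, $3:0}
[1] sub  $1, $3, $1  →  {$0:0, $1:11, $2:10, $3:0}
[2] bne  $2, $3, L6  →  {$0:0, $1:11, $2:10, $3:0}  ⟨branch taken⟩
[3] ori   $2, $0, 15  →  {$0:0, $1:11, $2:15, $3:0}

15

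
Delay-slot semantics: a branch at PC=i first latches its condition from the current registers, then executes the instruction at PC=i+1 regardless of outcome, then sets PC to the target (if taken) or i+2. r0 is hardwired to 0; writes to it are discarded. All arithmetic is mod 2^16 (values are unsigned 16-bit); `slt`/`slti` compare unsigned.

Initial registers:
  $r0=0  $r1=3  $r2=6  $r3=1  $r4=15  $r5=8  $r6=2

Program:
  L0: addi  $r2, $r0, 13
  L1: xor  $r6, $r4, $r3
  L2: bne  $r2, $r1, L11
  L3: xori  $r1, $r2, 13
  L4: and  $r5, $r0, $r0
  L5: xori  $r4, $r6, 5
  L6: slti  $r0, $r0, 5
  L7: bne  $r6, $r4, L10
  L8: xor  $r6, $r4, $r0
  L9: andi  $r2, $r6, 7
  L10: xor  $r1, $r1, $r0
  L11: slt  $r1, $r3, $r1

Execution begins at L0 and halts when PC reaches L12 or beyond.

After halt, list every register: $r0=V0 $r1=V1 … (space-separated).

$r0=0 $r1=0 $r2=13 $r3=1 $r4=15 $r5=8 $r6=14

#0 addi  $r2, $r0, 13 ; 0/3/13/1/15/8/2
#1 xor  $r6, $r4, $r3 ; 0/3/13/1/15/8/14
#2 bne  $r2, $r1, L11 ; 0/3/13/1/15/8/14 ; →target
#3 xori  $r1, $r2, 13 ; 0/0/13/1/15/8/14
#11 slt  $r1, $r3, $r1 ; 0/0/13/1/15/8/14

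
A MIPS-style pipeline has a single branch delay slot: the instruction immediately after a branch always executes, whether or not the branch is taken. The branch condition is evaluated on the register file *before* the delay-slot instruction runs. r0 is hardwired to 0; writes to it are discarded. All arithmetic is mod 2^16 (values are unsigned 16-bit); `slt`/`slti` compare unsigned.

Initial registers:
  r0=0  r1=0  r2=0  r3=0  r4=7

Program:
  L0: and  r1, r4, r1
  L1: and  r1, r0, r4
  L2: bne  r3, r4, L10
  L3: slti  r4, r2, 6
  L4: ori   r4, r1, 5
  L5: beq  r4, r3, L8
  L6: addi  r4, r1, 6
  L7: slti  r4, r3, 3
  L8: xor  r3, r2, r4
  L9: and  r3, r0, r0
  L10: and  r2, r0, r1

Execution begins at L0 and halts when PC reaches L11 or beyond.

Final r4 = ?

PC=0  and  r1, r4, r1        | r0=0 r1=0 r2=0 r3=0 r4=7
PC=1  and  r1, r0, r4        | r0=0 r1=0 r2=0 r3=0 r4=7
PC=2  bne  r3, r4, L10       | r0=0 r1=0 r2=0 r3=0 r4=7  [TAKEN]
PC=3  slti  r4, r2, 6        | r0=0 r1=0 r2=0 r3=0 r4=1
PC=10 and  r2, r0, r1        | r0=0 r1=0 r2=0 r3=0 r4=1

1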